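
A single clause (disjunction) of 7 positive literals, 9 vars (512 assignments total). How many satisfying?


Step 1: Total=2^9=512
Step 2: Unsat when all 7 false: 2^2=4
Step 3: Sat=512-4=508

508


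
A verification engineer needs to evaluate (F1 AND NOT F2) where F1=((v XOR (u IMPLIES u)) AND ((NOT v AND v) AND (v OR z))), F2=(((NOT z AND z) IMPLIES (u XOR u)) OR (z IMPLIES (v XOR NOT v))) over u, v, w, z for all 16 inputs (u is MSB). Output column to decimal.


F1 = ((v XOR (u IMPLIES u)) AND ((NOT v AND v) AND (v OR z)))
F2 = (((NOT z AND z) IMPLIES (u XOR u)) OR (z IMPLIES (v XOR NOT v)))
Counterexample to F1=>F2 is where F1=1 and F2=0.
Evaluate each row (bits = u,v,w,z, MSB first):
  row 0 [0000]: F1=0 F2=1 -> F1&~F2 -> 0
  row 1 [0001]: F1=0 F2=1 -> F1&~F2 -> 0
  row 2 [0010]: F1=0 F2=1 -> F1&~F2 -> 0
  row 3 [0011]: F1=0 F2=1 -> F1&~F2 -> 0
  row 4 [0100]: F1=0 F2=1 -> F1&~F2 -> 0
  row 5 [0101]: F1=0 F2=1 -> F1&~F2 -> 0
  row 6 [0110]: F1=0 F2=1 -> F1&~F2 -> 0
  row 7 [0111]: F1=0 F2=1 -> F1&~F2 -> 0
  row 8 [1000]: F1=0 F2=1 -> F1&~F2 -> 0
  row 9 [1001]: F1=0 F2=1 -> F1&~F2 -> 0
  row 10 [1010]: F1=0 F2=1 -> F1&~F2 -> 0
  row 11 [1011]: F1=0 F2=1 -> F1&~F2 -> 0
  row 12 [1100]: F1=0 F2=1 -> F1&~F2 -> 0
  row 13 [1101]: F1=0 F2=1 -> F1&~F2 -> 0
  row 14 [1110]: F1=0 F2=1 -> F1&~F2 -> 0
  row 15 [1111]: F1=0 F2=1 -> F1&~F2 -> 0
Full result column, 4 rows per line (u,v fixed per line; w,z runs 00..11 left to right):
  rows 0-3 [u,v=00]: 0000  = hex 0
  rows 4-7 [u,v=01]: 0000  = hex 0
  rows 8-11 [u,v=10]: 0000  = hex 0
  rows 12-15 [u,v=11]: 0000  = hex 0
Counterexample vector (row 0 .. row 15) = 0000000000000000
Output column grouped in 4s = 0000 0000 0000 0000 = 0x0000
Convert to decimal digit by digit (value = value*16 + digit):
  0 -> 0
  0*16 + 0 = 0
  0*16 + 0 = 0
  0*16 + 0 = 0
Decimal = 0

0


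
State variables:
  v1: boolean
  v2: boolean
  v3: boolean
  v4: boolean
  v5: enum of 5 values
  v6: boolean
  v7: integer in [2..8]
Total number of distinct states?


State space = product of domain sizes of all variables.
Domain sizes:
  v1 (boolean): 2
  v2 (boolean): 2
  v3 (boolean): 2
  v4 (boolean): 2
  v5 (enum of 5 values): 5
  v6 (boolean): 2
  v7 (integer in [2..8]): 7
Product = 2 * 2 * 2 * 2 * 5 * 2 * 7 = 1120

1120


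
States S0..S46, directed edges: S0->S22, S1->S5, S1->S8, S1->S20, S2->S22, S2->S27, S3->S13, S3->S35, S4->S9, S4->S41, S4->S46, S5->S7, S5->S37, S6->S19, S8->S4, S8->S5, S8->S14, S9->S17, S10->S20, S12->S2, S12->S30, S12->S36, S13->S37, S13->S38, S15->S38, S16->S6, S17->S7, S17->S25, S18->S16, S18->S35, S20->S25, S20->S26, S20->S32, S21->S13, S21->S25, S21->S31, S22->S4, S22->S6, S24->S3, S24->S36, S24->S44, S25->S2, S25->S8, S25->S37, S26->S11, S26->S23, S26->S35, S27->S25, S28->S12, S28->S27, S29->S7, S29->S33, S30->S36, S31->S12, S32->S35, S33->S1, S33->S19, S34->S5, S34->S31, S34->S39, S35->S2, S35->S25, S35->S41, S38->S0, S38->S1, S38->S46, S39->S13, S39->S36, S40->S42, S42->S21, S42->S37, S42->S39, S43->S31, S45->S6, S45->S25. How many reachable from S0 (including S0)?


BFS from S0:
  layer 0: {S0}
  layer 1: {S22}
  layer 2: {S4, S6}
  layer 3: {S9, S19, S41, S46}
  layer 4: {S17}
  layer 5: {S7, S25}
  layer 6: {S2, S8, S37}
  layer 7: {S5, S14, S27}
Reachable set: {S0, S2, S4, S5, S6, S7, S8, S9, S14, S17, S19, S22, S25, S27, S37, S41, S46}
Count = 17

17


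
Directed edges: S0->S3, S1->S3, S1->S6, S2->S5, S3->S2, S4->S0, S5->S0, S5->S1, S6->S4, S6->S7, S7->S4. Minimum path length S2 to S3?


BFS layer-by-layer from S2:
  dist 0: {S2}
  dist 1: {S5}
  dist 2: {S0, S1}
  dist 3: {S3, S6}
  -> S3 reached at distance 3
Shortest path length = 3

3


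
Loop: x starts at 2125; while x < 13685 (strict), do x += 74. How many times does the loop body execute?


Step 1: x goes from 2125 toward 13685 by 74; the body runs while x<13685, so iterations = ceil((bound-start)/step)
Step 2: Distance=11560
Step 3: ceil(11560/74)=157

157


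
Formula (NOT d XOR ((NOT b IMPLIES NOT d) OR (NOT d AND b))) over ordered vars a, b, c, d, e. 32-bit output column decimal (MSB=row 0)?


Formula: (NOT d XOR ((NOT b IMPLIES NOT d) OR (NOT d AND b))) over a, b, c, d, e (32 rows)
Evaluate each row (bits = a,b,c,d,e, MSB first):
  row 0 [00000]: (NOT 0 XOR ((NOT 0 IMPLIES NOT 0) OR (NOT 0 AND 0))) -> 0
  row 1 [00001]: (NOT 0 XOR ((NOT 0 IMPLIES NOT 0) OR (NOT 0 AND 0))) -> 0
  row 2 [00010]: (NOT 1 XOR ((NOT 0 IMPLIES NOT 1) OR (NOT 1 AND 0))) -> 0
  row 3 [00011]: (NOT 1 XOR ((NOT 0 IMPLIES NOT 1) OR (NOT 1 AND 0))) -> 0
  row 4 [00100]: (NOT 0 XOR ((NOT 0 IMPLIES NOT 0) OR (NOT 0 AND 0))) -> 0
  row 5 [00101]: (NOT 0 XOR ((NOT 0 IMPLIES NOT 0) OR (NOT 0 AND 0))) -> 0
  row 6 [00110]: (NOT 1 XOR ((NOT 0 IMPLIES NOT 1) OR (NOT 1 AND 0))) -> 0
  row 7 [00111]: (NOT 1 XOR ((NOT 0 IMPLIES NOT 1) OR (NOT 1 AND 0))) -> 0
  row 8 [01000]: (NOT 0 XOR ((NOT 1 IMPLIES NOT 0) OR (NOT 0 AND 1))) -> 0
  row 9 [01001]: (NOT 0 XOR ((NOT 1 IMPLIES NOT 0) OR (NOT 0 AND 1))) -> 0
  row 10 [01010]: (NOT 1 XOR ((NOT 1 IMPLIES NOT 1) OR (NOT 1 AND 1))) -> 1
  row 11 [01011]: (NOT 1 XOR ((NOT 1 IMPLIES NOT 1) OR (NOT 1 AND 1))) -> 1
  row 12 [01100]: (NOT 0 XOR ((NOT 1 IMPLIES NOT 0) OR (NOT 0 AND 1))) -> 0
  row 13 [01101]: (NOT 0 XOR ((NOT 1 IMPLIES NOT 0) OR (NOT 0 AND 1))) -> 0
  row 14 [01110]: (NOT 1 XOR ((NOT 1 IMPLIES NOT 1) OR (NOT 1 AND 1))) -> 1
  row 15 [01111]: (NOT 1 XOR ((NOT 1 IMPLIES NOT 1) OR (NOT 1 AND 1))) -> 1
  row 16 [10000]: (NOT 0 XOR ((NOT 0 IMPLIES NOT 0) OR (NOT 0 AND 0))) -> 0
  row 17 [10001]: (NOT 0 XOR ((NOT 0 IMPLIES NOT 0) OR (NOT 0 AND 0))) -> 0
  row 18 [10010]: (NOT 1 XOR ((NOT 0 IMPLIES NOT 1) OR (NOT 1 AND 0))) -> 0
  row 19 [10011]: (NOT 1 XOR ((NOT 0 IMPLIES NOT 1) OR (NOT 1 AND 0))) -> 0
  row 20 [10100]: (NOT 0 XOR ((NOT 0 IMPLIES NOT 0) OR (NOT 0 AND 0))) -> 0
  row 21 [10101]: (NOT 0 XOR ((NOT 0 IMPLIES NOT 0) OR (NOT 0 AND 0))) -> 0
  row 22 [10110]: (NOT 1 XOR ((NOT 0 IMPLIES NOT 1) OR (NOT 1 AND 0))) -> 0
  row 23 [10111]: (NOT 1 XOR ((NOT 0 IMPLIES NOT 1) OR (NOT 1 AND 0))) -> 0
  row 24 [11000]: (NOT 0 XOR ((NOT 1 IMPLIES NOT 0) OR (NOT 0 AND 1))) -> 0
  row 25 [11001]: (NOT 0 XOR ((NOT 1 IMPLIES NOT 0) OR (NOT 0 AND 1))) -> 0
  row 26 [11010]: (NOT 1 XOR ((NOT 1 IMPLIES NOT 1) OR (NOT 1 AND 1))) -> 1
  row 27 [11011]: (NOT 1 XOR ((NOT 1 IMPLIES NOT 1) OR (NOT 1 AND 1))) -> 1
  row 28 [11100]: (NOT 0 XOR ((NOT 1 IMPLIES NOT 0) OR (NOT 0 AND 1))) -> 0
  row 29 [11101]: (NOT 0 XOR ((NOT 1 IMPLIES NOT 0) OR (NOT 0 AND 1))) -> 0
  row 30 [11110]: (NOT 1 XOR ((NOT 1 IMPLIES NOT 1) OR (NOT 1 AND 1))) -> 1
  row 31 [11111]: (NOT 1 XOR ((NOT 1 IMPLIES NOT 1) OR (NOT 1 AND 1))) -> 1
Full result column, 4 rows per line (a,b,c fixed per line; d,e runs 00..11 left to right):
  rows 0-3 [a,b,c=000]: 0000  = hex 0
  rows 4-7 [a,b,c=001]: 0000  = hex 0
  rows 8-11 [a,b,c=010]: 0011  = hex 3
  rows 12-15 [a,b,c=011]: 0011  = hex 3
  rows 16-19 [a,b,c=100]: 0000  = hex 0
  rows 20-23 [a,b,c=101]: 0000  = hex 0
  rows 24-27 [a,b,c=110]: 0011  = hex 3
  rows 28-31 [a,b,c=111]: 0011  = hex 3
Output column (row 0 .. row 31) = 00000000001100110000000000110011
Output column grouped in 4s = 0000 0000 0011 0011 0000 0000 0011 0011 = 0x00330033
Convert to decimal digit by digit (value = value*16 + digit):
  0 -> 0
  0*16 + 0 = 0
  0*16 + 3 = 3
  3*16 + 3 = 51
  51*16 + 0 = 816
  816*16 + 0 = 13056
  13056*16 + 3 = 208899
  208899*16 + 3 = 3342387
Decimal = 3342387

3342387


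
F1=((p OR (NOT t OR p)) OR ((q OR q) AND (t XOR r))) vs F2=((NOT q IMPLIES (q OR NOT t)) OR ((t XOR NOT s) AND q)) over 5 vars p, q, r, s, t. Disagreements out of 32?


F1 = ((p OR (NOT t OR p)) OR ((q OR q) AND (t XOR r)))
F2 = ((NOT q IMPLIES (q OR NOT t)) OR ((t XOR NOT s) AND q))
Evaluate both on each of 32 rows (bits = p,q,r,s,t):
  row 0 [00000]: F1=1 F2=1 -> 0
  row 1 [00001]: F1=0 F2=0 -> 0
  row 2 [00010]: F1=1 F2=1 -> 0
  row 3 [00011]: F1=0 F2=0 -> 0
  row 4 [00100]: F1=1 F2=1 -> 0
  row 5 [00101]: F1=0 F2=0 -> 0
  row 6 [00110]: F1=1 F2=1 -> 0
  row 7 [00111]: F1=0 F2=0 -> 0
  row 8 [01000]: F1=1 F2=1 -> 0
  row 9 [01001]: F1=1 F2=1 -> 0
  row 10 [01010]: F1=1 F2=1 -> 0
  row 11 [01011]: F1=1 F2=1 -> 0
  row 12 [01100]: F1=1 F2=1 -> 0
  row 13 [01101]: F1=0 F2=1 (differ) -> 1
  row 14 [01110]: F1=1 F2=1 -> 0
  row 15 [01111]: F1=0 F2=1 (differ) -> 1
  row 16 [10000]: F1=1 F2=1 -> 0
  row 17 [10001]: F1=1 F2=0 (differ) -> 1
  row 18 [10010]: F1=1 F2=1 -> 0
  row 19 [10011]: F1=1 F2=0 (differ) -> 1
  row 20 [10100]: F1=1 F2=1 -> 0
  row 21 [10101]: F1=1 F2=0 (differ) -> 1
  row 22 [10110]: F1=1 F2=1 -> 0
  row 23 [10111]: F1=1 F2=0 (differ) -> 1
  row 24 [11000]: F1=1 F2=1 -> 0
  row 25 [11001]: F1=1 F2=1 -> 0
  row 26 [11010]: F1=1 F2=1 -> 0
  row 27 [11011]: F1=1 F2=1 -> 0
  row 28 [11100]: F1=1 F2=1 -> 0
  row 29 [11101]: F1=1 F2=1 -> 0
  row 30 [11110]: F1=1 F2=1 -> 0
  row 31 [11111]: F1=1 F2=1 -> 0
Full result column, 8 rows per line (p,q fixed per line; r,s,t runs 000..111 left to right):
  rows 0-7 [p,q=00]: 00000000  (ones: 0)
  rows 8-15 [p,q=01]: 00000101  (ones: 2)
  rows 16-23 [p,q=10]: 01010101  (ones: 4)
  rows 24-31 [p,q=11]: 00000000  (ones: 0)
Disagreements = 0+2+4+0 = 6

6


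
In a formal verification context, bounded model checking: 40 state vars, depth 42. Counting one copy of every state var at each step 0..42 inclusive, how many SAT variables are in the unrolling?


BMC unrolls to depth k, creating one copy of each state var for steps 0..k.
Step count = 42 + 1 = 43 (steps 0 through 42)
Vars per step = 40
Total = 40 * 43 = 1720

1720


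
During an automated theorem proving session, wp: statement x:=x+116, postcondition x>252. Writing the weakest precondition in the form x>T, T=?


Formula: wp(x:=E, P) = P[E/x] (substitute E for x in postcondition)
Step 1: Postcondition: x>252
Step 2: Substitute x+116 for x: x+116>252
Step 3: Solve for x: x > 252-116 = 136

136


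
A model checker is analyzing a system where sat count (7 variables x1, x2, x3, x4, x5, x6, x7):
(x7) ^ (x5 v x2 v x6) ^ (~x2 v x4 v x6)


CNF with 3 clauses over 7 vars (128 assignments).
An assignment satisfies CNF iff every clause has >=1 true literal.
Check each row (bits = x1,x2,x3,x4,x5,x6,x7; clause T/F shown):
  row 0 [0000000]: clauses=FFT -> 0
  row 1 [0000001]: clauses=TFT -> 0
  row 2 [0000010]: clauses=FTT -> 0
  row 3 [0000011]: clauses=TTT -> 1
  row 4 [0000100]: clauses=FTT -> 0
  (every remaining row is evaluated the same way; all 128 results are listed next)
Full result column, 8 rows per line (x1,x2,x3,x4 fixed per line; x5,x6,x7 runs 000..111 left to right):
  rows 0-7 [x1,x2,x3,x4=0000]: 00010101  (ones: 3)
  rows 8-15 [x1,x2,x3,x4=0001]: 00010101  (ones: 3)
  rows 16-23 [x1,x2,x3,x4=0010]: 00010101  (ones: 3)
  rows 24-31 [x1,x2,x3,x4=0011]: 00010101  (ones: 3)
  rows 32-39 [x1,x2,x3,x4=0100]: 00010001  (ones: 2)
  rows 40-47 [x1,x2,x3,x4=0101]: 01010101  (ones: 4)
  rows 48-55 [x1,x2,x3,x4=0110]: 00010001  (ones: 2)
  rows 56-63 [x1,x2,x3,x4=0111]: 01010101  (ones: 4)
  rows 64-71 [x1,x2,x3,x4=1000]: 00010101  (ones: 3)
  rows 72-79 [x1,x2,x3,x4=1001]: 00010101  (ones: 3)
  rows 80-87 [x1,x2,x3,x4=1010]: 00010101  (ones: 3)
  rows 88-95 [x1,x2,x3,x4=1011]: 00010101  (ones: 3)
  rows 96-103 [x1,x2,x3,x4=1100]: 00010001  (ones: 2)
  rows 104-111 [x1,x2,x3,x4=1101]: 01010101  (ones: 4)
  rows 112-119 [x1,x2,x3,x4=1110]: 00010001  (ones: 2)
  rows 120-127 [x1,x2,x3,x4=1111]: 01010101  (ones: 4)
Satisfying assignments = 3+3+3+3+2+4+2+4+3+3+3+3+2+4+2+4 = 48

48


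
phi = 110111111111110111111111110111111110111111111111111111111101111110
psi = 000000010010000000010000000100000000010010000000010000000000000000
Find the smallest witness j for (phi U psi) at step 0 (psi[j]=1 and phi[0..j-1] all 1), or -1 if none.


(phi U psi) at 0: need smallest j with psi[j]=1 and phi[i]=1 for all i in [0,j).
Scan from step 0:
  step 0: phi=1, psi=0 -> continue
  step 1: phi=1, psi=0 -> continue
  step 2: phi=0 -> phi-prefix broken from here
  step 7: psi=1 but phi already failed -> not a witness
  step 10: psi=1 but phi already failed -> not a witness
  step 19: psi=1 but phi already failed -> not a witness
  step 27: psi=1 but phi already failed -> not a witness
  step 37: psi=1 but phi already failed -> not a witness
  step 40: psi=1 but phi already failed -> not a witness
  step 49: psi=1 but phi already failed -> not a witness
  end of trace: no witness -> -1
Witness step = -1

-1


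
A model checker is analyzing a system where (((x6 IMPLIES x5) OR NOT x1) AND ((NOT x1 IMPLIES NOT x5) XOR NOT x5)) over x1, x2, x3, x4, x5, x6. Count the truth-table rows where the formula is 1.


Formula: (((x6 IMPLIES x5) OR NOT x1) AND ((NOT x1 IMPLIES NOT x5) XOR NOT x5)) over 6 vars (64 rows)
Evaluate each row (x1, x2, x3, x4, x5, x6 as bits, MSB first):
  row 0 [000000]: (((0 IMPLIES 0) OR NOT 0) AND ((NOT 0 IMPLIES NOT 0) XOR NOT 0)) -> 0
  row 1 [000001]: (((1 IMPLIES 0) OR NOT 0) AND ((NOT 0 IMPLIES NOT 0) XOR NOT 0)) -> 0
  row 2 [000010]: (((0 IMPLIES 1) OR NOT 0) AND ((NOT 0 IMPLIES NOT 1) XOR NOT 1)) -> 0
  row 3 [000011]: (((1 IMPLIES 1) OR NOT 0) AND ((NOT 0 IMPLIES NOT 1) XOR NOT 1)) -> 0
  row 4 [000100]: (((0 IMPLIES 0) OR NOT 0) AND ((NOT 0 IMPLIES NOT 0) XOR NOT 0)) -> 0
  (every remaining row is evaluated the same way; all 64 results are listed next)
Full result column, 8 rows per line (x1,x2,x3 fixed per line; x4,x5,x6 runs 000..111 left to right):
  rows 0-7 [x1,x2,x3=000]: 00000000  (ones: 0)
  rows 8-15 [x1,x2,x3=001]: 00000000  (ones: 0)
  rows 16-23 [x1,x2,x3=010]: 00000000  (ones: 0)
  rows 24-31 [x1,x2,x3=011]: 00000000  (ones: 0)
  rows 32-39 [x1,x2,x3=100]: 00110011  (ones: 4)
  rows 40-47 [x1,x2,x3=101]: 00110011  (ones: 4)
  rows 48-55 [x1,x2,x3=110]: 00110011  (ones: 4)
  rows 56-63 [x1,x2,x3=111]: 00110011  (ones: 4)
Count of 1-rows = 0+0+0+0+4+4+4+4 = 16

16


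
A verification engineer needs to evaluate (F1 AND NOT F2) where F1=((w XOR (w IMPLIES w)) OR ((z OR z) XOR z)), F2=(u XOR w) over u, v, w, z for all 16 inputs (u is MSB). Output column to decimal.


F1 = ((w XOR (w IMPLIES w)) OR ((z OR z) XOR z))
F2 = (u XOR w)
Counterexample to F1=>F2 is where F1=1 and F2=0.
Evaluate each row (bits = u,v,w,z, MSB first):
  row 0 [0000]: F1=1 F2=0 -> F1&~F2 -> 1
  row 1 [0001]: F1=1 F2=0 -> F1&~F2 -> 1
  row 2 [0010]: F1=0 F2=1 -> F1&~F2 -> 0
  row 3 [0011]: F1=0 F2=1 -> F1&~F2 -> 0
  row 4 [0100]: F1=1 F2=0 -> F1&~F2 -> 1
  row 5 [0101]: F1=1 F2=0 -> F1&~F2 -> 1
  row 6 [0110]: F1=0 F2=1 -> F1&~F2 -> 0
  row 7 [0111]: F1=0 F2=1 -> F1&~F2 -> 0
  row 8 [1000]: F1=1 F2=1 -> F1&~F2 -> 0
  row 9 [1001]: F1=1 F2=1 -> F1&~F2 -> 0
  row 10 [1010]: F1=0 F2=0 -> F1&~F2 -> 0
  row 11 [1011]: F1=0 F2=0 -> F1&~F2 -> 0
  row 12 [1100]: F1=1 F2=1 -> F1&~F2 -> 0
  row 13 [1101]: F1=1 F2=1 -> F1&~F2 -> 0
  row 14 [1110]: F1=0 F2=0 -> F1&~F2 -> 0
  row 15 [1111]: F1=0 F2=0 -> F1&~F2 -> 0
Full result column, 4 rows per line (u,v fixed per line; w,z runs 00..11 left to right):
  rows 0-3 [u,v=00]: 1100  = hex C
  rows 4-7 [u,v=01]: 1100  = hex C
  rows 8-11 [u,v=10]: 0000  = hex 0
  rows 12-15 [u,v=11]: 0000  = hex 0
Counterexample vector (row 0 .. row 15) = 1100110000000000
Output column grouped in 4s = 1100 1100 0000 0000 = 0xCC00
Convert to decimal digit by digit (value = value*16 + digit):
  C -> 12
  12*16 + 12 (C) = 204
  204*16 + 0 = 3264
  3264*16 + 0 = 52224
Decimal = 52224

52224


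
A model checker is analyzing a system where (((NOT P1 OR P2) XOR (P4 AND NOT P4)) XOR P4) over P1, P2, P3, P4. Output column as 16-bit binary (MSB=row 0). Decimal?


Formula: (((NOT P1 OR P2) XOR (P4 AND NOT P4)) XOR P4) over P1, P2, P3, P4 (16 rows)
Evaluate each row (bits = P1,P2,P3,P4, MSB first):
  row 0 [0000]: (((NOT 0 OR 0) XOR (0 AND NOT 0)) XOR 0) -> 1
  row 1 [0001]: (((NOT 0 OR 0) XOR (1 AND NOT 1)) XOR 1) -> 0
  row 2 [0010]: (((NOT 0 OR 0) XOR (0 AND NOT 0)) XOR 0) -> 1
  row 3 [0011]: (((NOT 0 OR 0) XOR (1 AND NOT 1)) XOR 1) -> 0
  row 4 [0100]: (((NOT 0 OR 1) XOR (0 AND NOT 0)) XOR 0) -> 1
  row 5 [0101]: (((NOT 0 OR 1) XOR (1 AND NOT 1)) XOR 1) -> 0
  row 6 [0110]: (((NOT 0 OR 1) XOR (0 AND NOT 0)) XOR 0) -> 1
  row 7 [0111]: (((NOT 0 OR 1) XOR (1 AND NOT 1)) XOR 1) -> 0
  row 8 [1000]: (((NOT 1 OR 0) XOR (0 AND NOT 0)) XOR 0) -> 0
  row 9 [1001]: (((NOT 1 OR 0) XOR (1 AND NOT 1)) XOR 1) -> 1
  row 10 [1010]: (((NOT 1 OR 0) XOR (0 AND NOT 0)) XOR 0) -> 0
  row 11 [1011]: (((NOT 1 OR 0) XOR (1 AND NOT 1)) XOR 1) -> 1
  row 12 [1100]: (((NOT 1 OR 1) XOR (0 AND NOT 0)) XOR 0) -> 1
  row 13 [1101]: (((NOT 1 OR 1) XOR (1 AND NOT 1)) XOR 1) -> 0
  row 14 [1110]: (((NOT 1 OR 1) XOR (0 AND NOT 0)) XOR 0) -> 1
  row 15 [1111]: (((NOT 1 OR 1) XOR (1 AND NOT 1)) XOR 1) -> 0
Full result column, 4 rows per line (P1,P2 fixed per line; P3,P4 runs 00..11 left to right):
  rows 0-3 [P1,P2=00]: 1010  = hex A
  rows 4-7 [P1,P2=01]: 1010  = hex A
  rows 8-11 [P1,P2=10]: 0101  = hex 5
  rows 12-15 [P1,P2=11]: 1010  = hex A
Output column (row 0 .. row 15) = 1010101001011010
Output column grouped in 4s = 1010 1010 0101 1010 = 0xAA5A
Convert to decimal digit by digit (value = value*16 + digit):
  A -> 10
  10*16 + 10 (A) = 170
  170*16 + 5 = 2725
  2725*16 + 10 (A) = 43610
Decimal = 43610

43610


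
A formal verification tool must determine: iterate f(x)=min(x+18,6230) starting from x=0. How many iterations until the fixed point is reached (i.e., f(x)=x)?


Step 1: x=0, cap=6230, increment=18
Step 2: x grows by 18 each step until capped at 6230; fixed point is x=6230
Step 3: iterations = ceil(6230/18) = 347

347


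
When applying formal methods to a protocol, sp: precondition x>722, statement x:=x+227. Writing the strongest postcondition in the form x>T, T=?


Formula: sp(P, x:=E) = exists old_x. (x = E[old_x/x]) AND P[old_x/x] (old_x is the value of x before the assignment; eliminate old_x by solving x = E[old_x/x] for old_x)
Step 1: Precondition P: x>722, i.e. old_x > 722
Step 2: Assignment gives x = old_x + 227, so old_x = x - 227
Step 3: Substitute into P: x - 227 > 722
Step 4: Simplify: x > 722+227 = 949

949


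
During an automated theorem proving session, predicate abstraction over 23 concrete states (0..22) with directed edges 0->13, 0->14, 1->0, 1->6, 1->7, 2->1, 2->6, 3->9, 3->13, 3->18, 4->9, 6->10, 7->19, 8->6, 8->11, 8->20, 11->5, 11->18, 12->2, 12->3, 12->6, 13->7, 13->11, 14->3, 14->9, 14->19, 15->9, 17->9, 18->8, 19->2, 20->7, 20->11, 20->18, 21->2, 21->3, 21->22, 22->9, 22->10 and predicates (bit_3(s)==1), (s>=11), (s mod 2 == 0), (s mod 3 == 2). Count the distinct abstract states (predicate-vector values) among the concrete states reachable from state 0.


BFS from 0:
Concrete reachable: {0, 1, 2, 3, 5, 6, 7, 8, 9, 10, 11, 13, 14, 18, 19, 20}
Abstract via predicates (bit_3(s)==1), (s>=11), (s mod 2 == 0), (s mod 3 == 2):
  (0,0,0,0) <- {1, 3, 7}
  (0,0,0,1) <- {5}
  (0,0,1,0) <- {0, 6}
  (0,0,1,1) <- {2}
  (0,1,0,0) <- {19}
  (0,1,1,0) <- {18}
  (0,1,1,1) <- {20}
  (1,0,0,0) <- {9}
  (1,0,1,0) <- {10}
  (1,0,1,1) <- {8}
  (1,1,0,0) <- {13}
  (1,1,0,1) <- {11}
  (1,1,1,1) <- {14}
Distinct abstract states = 13

13


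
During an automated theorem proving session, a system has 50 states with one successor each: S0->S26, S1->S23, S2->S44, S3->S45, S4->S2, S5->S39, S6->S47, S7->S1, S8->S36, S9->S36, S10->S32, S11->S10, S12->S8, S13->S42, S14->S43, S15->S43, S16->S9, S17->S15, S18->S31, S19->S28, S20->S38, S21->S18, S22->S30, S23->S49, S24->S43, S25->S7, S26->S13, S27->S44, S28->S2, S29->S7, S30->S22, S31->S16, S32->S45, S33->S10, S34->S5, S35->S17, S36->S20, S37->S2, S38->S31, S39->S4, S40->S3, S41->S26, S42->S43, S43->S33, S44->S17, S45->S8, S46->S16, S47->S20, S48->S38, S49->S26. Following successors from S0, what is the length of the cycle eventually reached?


Trace from S0 until a state repeats:
  S0 -> S26 -> S13 -> S42 -> S43 -> S33 -> S10 -> S32 -> S45 -> S8 -> S36 -> S20 -> S38 -> S31 -> S16 -> S9 -> S36
S36 first seen at step 10, revisited at step 16.
Cycle length = 16 - 10 = 6

6


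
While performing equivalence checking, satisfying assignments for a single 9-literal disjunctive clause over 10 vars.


Step 1: Total=2^10=1024
Step 2: Unsat when all 9 false: 2^1=2
Step 3: Sat=1024-2=1022

1022


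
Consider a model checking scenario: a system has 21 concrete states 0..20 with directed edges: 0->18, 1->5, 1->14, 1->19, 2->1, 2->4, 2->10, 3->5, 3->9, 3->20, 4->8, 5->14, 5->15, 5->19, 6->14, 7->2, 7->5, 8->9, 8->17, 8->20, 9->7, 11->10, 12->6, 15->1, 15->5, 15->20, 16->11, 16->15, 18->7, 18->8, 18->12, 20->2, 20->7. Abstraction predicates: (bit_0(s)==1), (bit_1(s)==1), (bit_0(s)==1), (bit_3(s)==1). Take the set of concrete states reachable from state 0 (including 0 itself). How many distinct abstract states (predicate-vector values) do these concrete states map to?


BFS from 0:
Concrete reachable: {0, 1, 2, 4, 5, 6, 7, 8, 9, 10, 12, 14, 15, 17, 18, 19, 20}
Abstract via predicates (bit_0(s)==1), (bit_1(s)==1), (bit_0(s)==1), (bit_3(s)==1):
  (0,0,0,0) <- {0, 4, 20}
  (0,0,0,1) <- {8, 12}
  (0,1,0,0) <- {2, 6, 18}
  (0,1,0,1) <- {10, 14}
  (1,0,1,0) <- {1, 5, 17}
  (1,0,1,1) <- {9}
  (1,1,1,0) <- {7, 19}
  (1,1,1,1) <- {15}
Distinct abstract states = 8

8


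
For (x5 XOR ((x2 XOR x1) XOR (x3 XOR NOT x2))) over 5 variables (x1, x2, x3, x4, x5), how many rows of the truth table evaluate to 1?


Formula: (x5 XOR ((x2 XOR x1) XOR (x3 XOR NOT x2))) over 5 vars (32 rows)
Evaluate each row (x1, x2, x3, x4, x5 as bits, MSB first):
  row 0 [00000]: (0 XOR ((0 XOR 0) XOR (0 XOR NOT 0))) -> 1
  row 1 [00001]: (1 XOR ((0 XOR 0) XOR (0 XOR NOT 0))) -> 0
  row 2 [00010]: (0 XOR ((0 XOR 0) XOR (0 XOR NOT 0))) -> 1
  row 3 [00011]: (1 XOR ((0 XOR 0) XOR (0 XOR NOT 0))) -> 0
  row 4 [00100]: (0 XOR ((0 XOR 0) XOR (1 XOR NOT 0))) -> 0
  row 5 [00101]: (1 XOR ((0 XOR 0) XOR (1 XOR NOT 0))) -> 1
  row 6 [00110]: (0 XOR ((0 XOR 0) XOR (1 XOR NOT 0))) -> 0
  row 7 [00111]: (1 XOR ((0 XOR 0) XOR (1 XOR NOT 0))) -> 1
  row 8 [01000]: (0 XOR ((1 XOR 0) XOR (0 XOR NOT 1))) -> 1
  row 9 [01001]: (1 XOR ((1 XOR 0) XOR (0 XOR NOT 1))) -> 0
  row 10 [01010]: (0 XOR ((1 XOR 0) XOR (0 XOR NOT 1))) -> 1
  row 11 [01011]: (1 XOR ((1 XOR 0) XOR (0 XOR NOT 1))) -> 0
  row 12 [01100]: (0 XOR ((1 XOR 0) XOR (1 XOR NOT 1))) -> 0
  row 13 [01101]: (1 XOR ((1 XOR 0) XOR (1 XOR NOT 1))) -> 1
  row 14 [01110]: (0 XOR ((1 XOR 0) XOR (1 XOR NOT 1))) -> 0
  row 15 [01111]: (1 XOR ((1 XOR 0) XOR (1 XOR NOT 1))) -> 1
  row 16 [10000]: (0 XOR ((0 XOR 1) XOR (0 XOR NOT 0))) -> 0
  row 17 [10001]: (1 XOR ((0 XOR 1) XOR (0 XOR NOT 0))) -> 1
  row 18 [10010]: (0 XOR ((0 XOR 1) XOR (0 XOR NOT 0))) -> 0
  row 19 [10011]: (1 XOR ((0 XOR 1) XOR (0 XOR NOT 0))) -> 1
  row 20 [10100]: (0 XOR ((0 XOR 1) XOR (1 XOR NOT 0))) -> 1
  row 21 [10101]: (1 XOR ((0 XOR 1) XOR (1 XOR NOT 0))) -> 0
  row 22 [10110]: (0 XOR ((0 XOR 1) XOR (1 XOR NOT 0))) -> 1
  row 23 [10111]: (1 XOR ((0 XOR 1) XOR (1 XOR NOT 0))) -> 0
  row 24 [11000]: (0 XOR ((1 XOR 1) XOR (0 XOR NOT 1))) -> 0
  row 25 [11001]: (1 XOR ((1 XOR 1) XOR (0 XOR NOT 1))) -> 1
  row 26 [11010]: (0 XOR ((1 XOR 1) XOR (0 XOR NOT 1))) -> 0
  row 27 [11011]: (1 XOR ((1 XOR 1) XOR (0 XOR NOT 1))) -> 1
  row 28 [11100]: (0 XOR ((1 XOR 1) XOR (1 XOR NOT 1))) -> 1
  row 29 [11101]: (1 XOR ((1 XOR 1) XOR (1 XOR NOT 1))) -> 0
  row 30 [11110]: (0 XOR ((1 XOR 1) XOR (1 XOR NOT 1))) -> 1
  row 31 [11111]: (1 XOR ((1 XOR 1) XOR (1 XOR NOT 1))) -> 0
Full result column, 8 rows per line (x1,x2 fixed per line; x3,x4,x5 runs 000..111 left to right):
  rows 0-7 [x1,x2=00]: 10100101  (ones: 4)
  rows 8-15 [x1,x2=01]: 10100101  (ones: 4)
  rows 16-23 [x1,x2=10]: 01011010  (ones: 4)
  rows 24-31 [x1,x2=11]: 01011010  (ones: 4)
Count of 1-rows = 4+4+4+4 = 16

16


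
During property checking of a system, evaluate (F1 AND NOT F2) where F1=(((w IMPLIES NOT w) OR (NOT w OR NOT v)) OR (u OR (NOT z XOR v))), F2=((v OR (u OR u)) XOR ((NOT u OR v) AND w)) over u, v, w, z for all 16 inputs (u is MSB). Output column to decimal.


F1 = (((w IMPLIES NOT w) OR (NOT w OR NOT v)) OR (u OR (NOT z XOR v)))
F2 = ((v OR (u OR u)) XOR ((NOT u OR v) AND w))
Counterexample to F1=>F2 is where F1=1 and F2=0.
Evaluate each row (bits = u,v,w,z, MSB first):
  row 0 [0000]: F1=1 F2=0 -> F1&~F2 -> 1
  row 1 [0001]: F1=1 F2=0 -> F1&~F2 -> 1
  row 2 [0010]: F1=1 F2=1 -> F1&~F2 -> 0
  row 3 [0011]: F1=1 F2=1 -> F1&~F2 -> 0
  row 4 [0100]: F1=1 F2=1 -> F1&~F2 -> 0
  row 5 [0101]: F1=1 F2=1 -> F1&~F2 -> 0
  row 6 [0110]: F1=0 F2=0 -> F1&~F2 -> 0
  row 7 [0111]: F1=1 F2=0 -> F1&~F2 -> 1
  row 8 [1000]: F1=1 F2=1 -> F1&~F2 -> 0
  row 9 [1001]: F1=1 F2=1 -> F1&~F2 -> 0
  row 10 [1010]: F1=1 F2=1 -> F1&~F2 -> 0
  row 11 [1011]: F1=1 F2=1 -> F1&~F2 -> 0
  row 12 [1100]: F1=1 F2=1 -> F1&~F2 -> 0
  row 13 [1101]: F1=1 F2=1 -> F1&~F2 -> 0
  row 14 [1110]: F1=1 F2=0 -> F1&~F2 -> 1
  row 15 [1111]: F1=1 F2=0 -> F1&~F2 -> 1
Full result column, 4 rows per line (u,v fixed per line; w,z runs 00..11 left to right):
  rows 0-3 [u,v=00]: 1100  = hex C
  rows 4-7 [u,v=01]: 0001  = hex 1
  rows 8-11 [u,v=10]: 0000  = hex 0
  rows 12-15 [u,v=11]: 0011  = hex 3
Counterexample vector (row 0 .. row 15) = 1100000100000011
Output column grouped in 4s = 1100 0001 0000 0011 = 0xC103
Convert to decimal digit by digit (value = value*16 + digit):
  C -> 12
  12*16 + 1 = 193
  193*16 + 0 = 3088
  3088*16 + 3 = 49411
Decimal = 49411

49411


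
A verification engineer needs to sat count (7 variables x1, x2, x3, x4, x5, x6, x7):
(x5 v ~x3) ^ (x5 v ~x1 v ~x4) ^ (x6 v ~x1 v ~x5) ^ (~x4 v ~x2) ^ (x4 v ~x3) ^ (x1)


CNF with 6 clauses over 7 vars (128 assignments).
An assignment satisfies CNF iff every clause has >=1 true literal.
Check each row (bits = x1,x2,x3,x4,x5,x6,x7; clause T/F shown):
  row 0 [0000000]: clauses=TTTTTF -> 0
  row 1 [0000001]: clauses=TTTTTF -> 0
  row 2 [0000010]: clauses=TTTTTF -> 0
  row 3 [0000011]: clauses=TTTTTF -> 0
  row 4 [0000100]: clauses=TTTTTF -> 0
  (every remaining row is evaluated the same way; all 128 results are listed next)
Full result column, 8 rows per line (x1,x2,x3,x4 fixed per line; x5,x6,x7 runs 000..111 left to right):
  rows 0-7 [x1,x2,x3,x4=0000]: 00000000  (ones: 0)
  rows 8-15 [x1,x2,x3,x4=0001]: 00000000  (ones: 0)
  rows 16-23 [x1,x2,x3,x4=0010]: 00000000  (ones: 0)
  rows 24-31 [x1,x2,x3,x4=0011]: 00000000  (ones: 0)
  rows 32-39 [x1,x2,x3,x4=0100]: 00000000  (ones: 0)
  rows 40-47 [x1,x2,x3,x4=0101]: 00000000  (ones: 0)
  rows 48-55 [x1,x2,x3,x4=0110]: 00000000  (ones: 0)
  rows 56-63 [x1,x2,x3,x4=0111]: 00000000  (ones: 0)
  rows 64-71 [x1,x2,x3,x4=1000]: 11110011  (ones: 6)
  rows 72-79 [x1,x2,x3,x4=1001]: 00000011  (ones: 2)
  rows 80-87 [x1,x2,x3,x4=1010]: 00000000  (ones: 0)
  rows 88-95 [x1,x2,x3,x4=1011]: 00000011  (ones: 2)
  rows 96-103 [x1,x2,x3,x4=1100]: 11110011  (ones: 6)
  rows 104-111 [x1,x2,x3,x4=1101]: 00000000  (ones: 0)
  rows 112-119 [x1,x2,x3,x4=1110]: 00000000  (ones: 0)
  rows 120-127 [x1,x2,x3,x4=1111]: 00000000  (ones: 0)
Satisfying assignments = 0+0+0+0+0+0+0+0+6+2+0+2+6+0+0+0 = 16

16


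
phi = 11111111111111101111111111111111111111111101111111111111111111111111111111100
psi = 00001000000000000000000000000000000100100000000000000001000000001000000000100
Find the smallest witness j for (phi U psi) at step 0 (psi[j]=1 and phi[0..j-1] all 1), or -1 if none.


(phi U psi) at 0: need smallest j with psi[j]=1 and phi[i]=1 for all i in [0,j).
Scan from step 0:
  step 0: phi=1, psi=0 -> continue
  step 1: phi=1, psi=0 -> continue
  step 2: phi=1, psi=0 -> continue
  step 3: phi=1, psi=0 -> continue
  step 4: psi=1 and phi held for [0,4) -> witness found
Witness step = 4

4


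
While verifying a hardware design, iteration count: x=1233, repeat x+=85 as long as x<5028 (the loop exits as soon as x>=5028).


Step 1: x goes from 1233 toward 5028 by 85; the body runs while x<5028, so iterations = ceil((bound-start)/step)
Step 2: Distance=3795
Step 3: ceil(3795/85)=45

45


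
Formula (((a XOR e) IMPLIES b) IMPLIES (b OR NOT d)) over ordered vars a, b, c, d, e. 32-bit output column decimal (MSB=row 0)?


Formula: (((a XOR e) IMPLIES b) IMPLIES (b OR NOT d)) over a, b, c, d, e (32 rows)
Evaluate each row (bits = a,b,c,d,e, MSB first):
  row 0 [00000]: (((0 XOR 0) IMPLIES 0) IMPLIES (0 OR NOT 0)) -> 1
  row 1 [00001]: (((0 XOR 1) IMPLIES 0) IMPLIES (0 OR NOT 0)) -> 1
  row 2 [00010]: (((0 XOR 0) IMPLIES 0) IMPLIES (0 OR NOT 1)) -> 0
  row 3 [00011]: (((0 XOR 1) IMPLIES 0) IMPLIES (0 OR NOT 1)) -> 1
  row 4 [00100]: (((0 XOR 0) IMPLIES 0) IMPLIES (0 OR NOT 0)) -> 1
  row 5 [00101]: (((0 XOR 1) IMPLIES 0) IMPLIES (0 OR NOT 0)) -> 1
  row 6 [00110]: (((0 XOR 0) IMPLIES 0) IMPLIES (0 OR NOT 1)) -> 0
  row 7 [00111]: (((0 XOR 1) IMPLIES 0) IMPLIES (0 OR NOT 1)) -> 1
  row 8 [01000]: (((0 XOR 0) IMPLIES 1) IMPLIES (1 OR NOT 0)) -> 1
  row 9 [01001]: (((0 XOR 1) IMPLIES 1) IMPLIES (1 OR NOT 0)) -> 1
  row 10 [01010]: (((0 XOR 0) IMPLIES 1) IMPLIES (1 OR NOT 1)) -> 1
  row 11 [01011]: (((0 XOR 1) IMPLIES 1) IMPLIES (1 OR NOT 1)) -> 1
  row 12 [01100]: (((0 XOR 0) IMPLIES 1) IMPLIES (1 OR NOT 0)) -> 1
  row 13 [01101]: (((0 XOR 1) IMPLIES 1) IMPLIES (1 OR NOT 0)) -> 1
  row 14 [01110]: (((0 XOR 0) IMPLIES 1) IMPLIES (1 OR NOT 1)) -> 1
  row 15 [01111]: (((0 XOR 1) IMPLIES 1) IMPLIES (1 OR NOT 1)) -> 1
  row 16 [10000]: (((1 XOR 0) IMPLIES 0) IMPLIES (0 OR NOT 0)) -> 1
  row 17 [10001]: (((1 XOR 1) IMPLIES 0) IMPLIES (0 OR NOT 0)) -> 1
  row 18 [10010]: (((1 XOR 0) IMPLIES 0) IMPLIES (0 OR NOT 1)) -> 1
  row 19 [10011]: (((1 XOR 1) IMPLIES 0) IMPLIES (0 OR NOT 1)) -> 0
  row 20 [10100]: (((1 XOR 0) IMPLIES 0) IMPLIES (0 OR NOT 0)) -> 1
  row 21 [10101]: (((1 XOR 1) IMPLIES 0) IMPLIES (0 OR NOT 0)) -> 1
  row 22 [10110]: (((1 XOR 0) IMPLIES 0) IMPLIES (0 OR NOT 1)) -> 1
  row 23 [10111]: (((1 XOR 1) IMPLIES 0) IMPLIES (0 OR NOT 1)) -> 0
  row 24 [11000]: (((1 XOR 0) IMPLIES 1) IMPLIES (1 OR NOT 0)) -> 1
  row 25 [11001]: (((1 XOR 1) IMPLIES 1) IMPLIES (1 OR NOT 0)) -> 1
  row 26 [11010]: (((1 XOR 0) IMPLIES 1) IMPLIES (1 OR NOT 1)) -> 1
  row 27 [11011]: (((1 XOR 1) IMPLIES 1) IMPLIES (1 OR NOT 1)) -> 1
  row 28 [11100]: (((1 XOR 0) IMPLIES 1) IMPLIES (1 OR NOT 0)) -> 1
  row 29 [11101]: (((1 XOR 1) IMPLIES 1) IMPLIES (1 OR NOT 0)) -> 1
  row 30 [11110]: (((1 XOR 0) IMPLIES 1) IMPLIES (1 OR NOT 1)) -> 1
  row 31 [11111]: (((1 XOR 1) IMPLIES 1) IMPLIES (1 OR NOT 1)) -> 1
Full result column, 4 rows per line (a,b,c fixed per line; d,e runs 00..11 left to right):
  rows 0-3 [a,b,c=000]: 1101  = hex D
  rows 4-7 [a,b,c=001]: 1101  = hex D
  rows 8-11 [a,b,c=010]: 1111  = hex F
  rows 12-15 [a,b,c=011]: 1111  = hex F
  rows 16-19 [a,b,c=100]: 1110  = hex E
  rows 20-23 [a,b,c=101]: 1110  = hex E
  rows 24-27 [a,b,c=110]: 1111  = hex F
  rows 28-31 [a,b,c=111]: 1111  = hex F
Output column (row 0 .. row 31) = 11011101111111111110111011111111
Output column grouped in 4s = 1101 1101 1111 1111 1110 1110 1111 1111 = 0xDDFFEEFF
Convert to decimal digit by digit (value = value*16 + digit):
  D -> 13
  13*16 + 13 (D) = 221
  221*16 + 15 (F) = 3551
  3551*16 + 15 (F) = 56831
  56831*16 + 14 (E) = 909310
  909310*16 + 14 (E) = 14548974
  14548974*16 + 15 (F) = 232783599
  232783599*16 + 15 (F) = 3724537599
Decimal = 3724537599

3724537599


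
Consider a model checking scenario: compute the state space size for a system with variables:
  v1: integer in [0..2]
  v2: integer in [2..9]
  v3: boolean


State space = product of domain sizes of all variables.
Domain sizes:
  v1 (integer in [0..2]): 3
  v2 (integer in [2..9]): 8
  v3 (boolean): 2
Product = 3 * 8 * 2 = 48

48


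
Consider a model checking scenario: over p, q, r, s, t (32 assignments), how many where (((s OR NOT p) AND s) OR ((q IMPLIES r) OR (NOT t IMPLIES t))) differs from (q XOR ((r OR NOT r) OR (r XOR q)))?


F1 = (((s OR NOT p) AND s) OR ((q IMPLIES r) OR (NOT t IMPLIES t)))
F2 = (q XOR ((r OR NOT r) OR (r XOR q)))
Evaluate both on each of 32 rows (bits = p,q,r,s,t):
  row 0 [00000]: F1=1 F2=1 -> 0
  row 1 [00001]: F1=1 F2=1 -> 0
  row 2 [00010]: F1=1 F2=1 -> 0
  row 3 [00011]: F1=1 F2=1 -> 0
  row 4 [00100]: F1=1 F2=1 -> 0
  row 5 [00101]: F1=1 F2=1 -> 0
  row 6 [00110]: F1=1 F2=1 -> 0
  row 7 [00111]: F1=1 F2=1 -> 0
  row 8 [01000]: F1=0 F2=0 -> 0
  row 9 [01001]: F1=1 F2=0 (differ) -> 1
  row 10 [01010]: F1=1 F2=0 (differ) -> 1
  row 11 [01011]: F1=1 F2=0 (differ) -> 1
  row 12 [01100]: F1=1 F2=0 (differ) -> 1
  row 13 [01101]: F1=1 F2=0 (differ) -> 1
  row 14 [01110]: F1=1 F2=0 (differ) -> 1
  row 15 [01111]: F1=1 F2=0 (differ) -> 1
  row 16 [10000]: F1=1 F2=1 -> 0
  row 17 [10001]: F1=1 F2=1 -> 0
  row 18 [10010]: F1=1 F2=1 -> 0
  row 19 [10011]: F1=1 F2=1 -> 0
  row 20 [10100]: F1=1 F2=1 -> 0
  row 21 [10101]: F1=1 F2=1 -> 0
  row 22 [10110]: F1=1 F2=1 -> 0
  row 23 [10111]: F1=1 F2=1 -> 0
  row 24 [11000]: F1=0 F2=0 -> 0
  row 25 [11001]: F1=1 F2=0 (differ) -> 1
  row 26 [11010]: F1=1 F2=0 (differ) -> 1
  row 27 [11011]: F1=1 F2=0 (differ) -> 1
  row 28 [11100]: F1=1 F2=0 (differ) -> 1
  row 29 [11101]: F1=1 F2=0 (differ) -> 1
  row 30 [11110]: F1=1 F2=0 (differ) -> 1
  row 31 [11111]: F1=1 F2=0 (differ) -> 1
Full result column, 8 rows per line (p,q fixed per line; r,s,t runs 000..111 left to right):
  rows 0-7 [p,q=00]: 00000000  (ones: 0)
  rows 8-15 [p,q=01]: 01111111  (ones: 7)
  rows 16-23 [p,q=10]: 00000000  (ones: 0)
  rows 24-31 [p,q=11]: 01111111  (ones: 7)
Disagreements = 0+7+0+7 = 14

14


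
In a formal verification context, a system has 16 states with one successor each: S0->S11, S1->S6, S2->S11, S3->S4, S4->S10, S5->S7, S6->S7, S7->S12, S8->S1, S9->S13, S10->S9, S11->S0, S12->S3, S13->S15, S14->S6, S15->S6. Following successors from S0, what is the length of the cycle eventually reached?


Trace from S0 until a state repeats:
  S0 -> S11 -> S0
S0 first seen at step 0, revisited at step 2.
Cycle length = 2 - 0 = 2

2


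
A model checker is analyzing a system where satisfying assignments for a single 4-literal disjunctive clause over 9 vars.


Step 1: Total=2^9=512
Step 2: Unsat when all 4 false: 2^5=32
Step 3: Sat=512-32=480

480


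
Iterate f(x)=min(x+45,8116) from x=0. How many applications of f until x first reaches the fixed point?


Step 1: x=0, cap=8116, increment=45
Step 2: x grows by 45 each step until capped at 8116; fixed point is x=8116
Step 3: iterations = ceil(8116/45) = 181

181


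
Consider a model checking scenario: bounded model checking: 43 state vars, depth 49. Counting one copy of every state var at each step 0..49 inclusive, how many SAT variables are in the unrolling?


BMC unrolls to depth k, creating one copy of each state var for steps 0..k.
Step count = 49 + 1 = 50 (steps 0 through 49)
Vars per step = 43
Total = 43 * 50 = 2150

2150


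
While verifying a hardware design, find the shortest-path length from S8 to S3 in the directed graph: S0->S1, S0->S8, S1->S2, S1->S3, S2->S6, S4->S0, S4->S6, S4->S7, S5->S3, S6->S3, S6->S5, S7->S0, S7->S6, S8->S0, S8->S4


BFS layer-by-layer from S8:
  dist 0: {S8}
  dist 1: {S0, S4}
  dist 2: {S1, S6, S7}
  dist 3: {S2, S3, S5}
  -> S3 reached at distance 3
Shortest path length = 3

3


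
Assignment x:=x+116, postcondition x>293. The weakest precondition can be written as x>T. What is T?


Formula: wp(x:=E, P) = P[E/x] (substitute E for x in postcondition)
Step 1: Postcondition: x>293
Step 2: Substitute x+116 for x: x+116>293
Step 3: Solve for x: x > 293-116 = 177

177


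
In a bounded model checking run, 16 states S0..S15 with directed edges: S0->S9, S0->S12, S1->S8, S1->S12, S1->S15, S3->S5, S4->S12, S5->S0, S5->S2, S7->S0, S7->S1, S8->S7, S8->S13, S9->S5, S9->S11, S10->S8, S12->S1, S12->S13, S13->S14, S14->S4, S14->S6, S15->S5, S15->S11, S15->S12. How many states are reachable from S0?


BFS from S0:
  layer 0: {S0}
  layer 1: {S9, S12}
  layer 2: {S1, S5, S11, S13}
  layer 3: {S2, S8, S14, S15}
  layer 4: {S4, S6, S7}
Reachable set: {S0, S1, S2, S4, S5, S6, S7, S8, S9, S11, S12, S13, S14, S15}
Count = 14

14


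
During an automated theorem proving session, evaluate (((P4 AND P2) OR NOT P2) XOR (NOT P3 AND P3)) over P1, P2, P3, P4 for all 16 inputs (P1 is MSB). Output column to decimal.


Formula: (((P4 AND P2) OR NOT P2) XOR (NOT P3 AND P3)) over P1, P2, P3, P4 (16 rows)
Evaluate each row (bits = P1,P2,P3,P4, MSB first):
  row 0 [0000]: (((0 AND 0) OR NOT 0) XOR (NOT 0 AND 0)) -> 1
  row 1 [0001]: (((1 AND 0) OR NOT 0) XOR (NOT 0 AND 0)) -> 1
  row 2 [0010]: (((0 AND 0) OR NOT 0) XOR (NOT 1 AND 1)) -> 1
  row 3 [0011]: (((1 AND 0) OR NOT 0) XOR (NOT 1 AND 1)) -> 1
  row 4 [0100]: (((0 AND 1) OR NOT 1) XOR (NOT 0 AND 0)) -> 0
  row 5 [0101]: (((1 AND 1) OR NOT 1) XOR (NOT 0 AND 0)) -> 1
  row 6 [0110]: (((0 AND 1) OR NOT 1) XOR (NOT 1 AND 1)) -> 0
  row 7 [0111]: (((1 AND 1) OR NOT 1) XOR (NOT 1 AND 1)) -> 1
  row 8 [1000]: (((0 AND 0) OR NOT 0) XOR (NOT 0 AND 0)) -> 1
  row 9 [1001]: (((1 AND 0) OR NOT 0) XOR (NOT 0 AND 0)) -> 1
  row 10 [1010]: (((0 AND 0) OR NOT 0) XOR (NOT 1 AND 1)) -> 1
  row 11 [1011]: (((1 AND 0) OR NOT 0) XOR (NOT 1 AND 1)) -> 1
  row 12 [1100]: (((0 AND 1) OR NOT 1) XOR (NOT 0 AND 0)) -> 0
  row 13 [1101]: (((1 AND 1) OR NOT 1) XOR (NOT 0 AND 0)) -> 1
  row 14 [1110]: (((0 AND 1) OR NOT 1) XOR (NOT 1 AND 1)) -> 0
  row 15 [1111]: (((1 AND 1) OR NOT 1) XOR (NOT 1 AND 1)) -> 1
Full result column, 4 rows per line (P1,P2 fixed per line; P3,P4 runs 00..11 left to right):
  rows 0-3 [P1,P2=00]: 1111  = hex F
  rows 4-7 [P1,P2=01]: 0101  = hex 5
  rows 8-11 [P1,P2=10]: 1111  = hex F
  rows 12-15 [P1,P2=11]: 0101  = hex 5
Output column (row 0 .. row 15) = 1111010111110101
Output column grouped in 4s = 1111 0101 1111 0101 = 0xF5F5
Convert to decimal digit by digit (value = value*16 + digit):
  F -> 15
  15*16 + 5 = 245
  245*16 + 15 (F) = 3935
  3935*16 + 5 = 62965
Decimal = 62965

62965


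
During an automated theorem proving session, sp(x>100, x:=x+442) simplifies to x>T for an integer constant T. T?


Formula: sp(P, x:=E) = exists old_x. (x = E[old_x/x]) AND P[old_x/x] (old_x is the value of x before the assignment; eliminate old_x by solving x = E[old_x/x] for old_x)
Step 1: Precondition P: x>100, i.e. old_x > 100
Step 2: Assignment gives x = old_x + 442, so old_x = x - 442
Step 3: Substitute into P: x - 442 > 100
Step 4: Simplify: x > 100+442 = 542

542


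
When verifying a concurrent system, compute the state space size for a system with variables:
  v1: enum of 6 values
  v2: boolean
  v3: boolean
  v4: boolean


State space = product of domain sizes of all variables.
Domain sizes:
  v1 (enum of 6 values): 6
  v2 (boolean): 2
  v3 (boolean): 2
  v4 (boolean): 2
Product = 6 * 2 * 2 * 2 = 48

48


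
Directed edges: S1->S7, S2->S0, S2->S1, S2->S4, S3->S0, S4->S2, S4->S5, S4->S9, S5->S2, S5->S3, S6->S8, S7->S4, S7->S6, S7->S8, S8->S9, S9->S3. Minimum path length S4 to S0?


BFS layer-by-layer from S4:
  dist 0: {S4}
  dist 1: {S2, S5, S9}
  dist 2: {S0, S1, S3}
  -> S0 reached at distance 2
Shortest path length = 2

2


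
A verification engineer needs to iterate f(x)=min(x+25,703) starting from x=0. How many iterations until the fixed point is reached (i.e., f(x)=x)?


Step 1: x=0, cap=703, increment=25
Step 2: x grows by 25 each step until capped at 703; fixed point is x=703
Step 3: iterations = ceil(703/25) = 29

29


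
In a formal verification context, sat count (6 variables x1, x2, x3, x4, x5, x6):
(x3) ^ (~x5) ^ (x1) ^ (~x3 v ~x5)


CNF with 4 clauses over 6 vars (64 assignments).
An assignment satisfies CNF iff every clause has >=1 true literal.
Check each row (bits = x1,x2,x3,x4,x5,x6; clause T/F shown):
  row 0 [000000]: clauses=FTFT -> 0
  row 1 [000001]: clauses=FTFT -> 0
  row 2 [000010]: clauses=FFFT -> 0
  row 3 [000011]: clauses=FFFT -> 0
  row 4 [000100]: clauses=FTFT -> 0
  (every remaining row is evaluated the same way; all 64 results are listed next)
Full result column, 8 rows per line (x1,x2,x3 fixed per line; x4,x5,x6 runs 000..111 left to right):
  rows 0-7 [x1,x2,x3=000]: 00000000  (ones: 0)
  rows 8-15 [x1,x2,x3=001]: 00000000  (ones: 0)
  rows 16-23 [x1,x2,x3=010]: 00000000  (ones: 0)
  rows 24-31 [x1,x2,x3=011]: 00000000  (ones: 0)
  rows 32-39 [x1,x2,x3=100]: 00000000  (ones: 0)
  rows 40-47 [x1,x2,x3=101]: 11001100  (ones: 4)
  rows 48-55 [x1,x2,x3=110]: 00000000  (ones: 0)
  rows 56-63 [x1,x2,x3=111]: 11001100  (ones: 4)
Satisfying assignments = 0+0+0+0+0+4+0+4 = 8

8


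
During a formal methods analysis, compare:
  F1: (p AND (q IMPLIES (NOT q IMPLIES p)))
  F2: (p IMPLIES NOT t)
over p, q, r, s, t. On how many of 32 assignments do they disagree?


F1 = (p AND (q IMPLIES (NOT q IMPLIES p)))
F2 = (p IMPLIES NOT t)
Evaluate both on each of 32 rows (bits = p,q,r,s,t):
  row 0 [00000]: F1=0 F2=1 (differ) -> 1
  row 1 [00001]: F1=0 F2=1 (differ) -> 1
  row 2 [00010]: F1=0 F2=1 (differ) -> 1
  row 3 [00011]: F1=0 F2=1 (differ) -> 1
  row 4 [00100]: F1=0 F2=1 (differ) -> 1
  row 5 [00101]: F1=0 F2=1 (differ) -> 1
  row 6 [00110]: F1=0 F2=1 (differ) -> 1
  row 7 [00111]: F1=0 F2=1 (differ) -> 1
  row 8 [01000]: F1=0 F2=1 (differ) -> 1
  row 9 [01001]: F1=0 F2=1 (differ) -> 1
  row 10 [01010]: F1=0 F2=1 (differ) -> 1
  row 11 [01011]: F1=0 F2=1 (differ) -> 1
  row 12 [01100]: F1=0 F2=1 (differ) -> 1
  row 13 [01101]: F1=0 F2=1 (differ) -> 1
  row 14 [01110]: F1=0 F2=1 (differ) -> 1
  row 15 [01111]: F1=0 F2=1 (differ) -> 1
  row 16 [10000]: F1=1 F2=1 -> 0
  row 17 [10001]: F1=1 F2=0 (differ) -> 1
  row 18 [10010]: F1=1 F2=1 -> 0
  row 19 [10011]: F1=1 F2=0 (differ) -> 1
  row 20 [10100]: F1=1 F2=1 -> 0
  row 21 [10101]: F1=1 F2=0 (differ) -> 1
  row 22 [10110]: F1=1 F2=1 -> 0
  row 23 [10111]: F1=1 F2=0 (differ) -> 1
  row 24 [11000]: F1=1 F2=1 -> 0
  row 25 [11001]: F1=1 F2=0 (differ) -> 1
  row 26 [11010]: F1=1 F2=1 -> 0
  row 27 [11011]: F1=1 F2=0 (differ) -> 1
  row 28 [11100]: F1=1 F2=1 -> 0
  row 29 [11101]: F1=1 F2=0 (differ) -> 1
  row 30 [11110]: F1=1 F2=1 -> 0
  row 31 [11111]: F1=1 F2=0 (differ) -> 1
Full result column, 8 rows per line (p,q fixed per line; r,s,t runs 000..111 left to right):
  rows 0-7 [p,q=00]: 11111111  (ones: 8)
  rows 8-15 [p,q=01]: 11111111  (ones: 8)
  rows 16-23 [p,q=10]: 01010101  (ones: 4)
  rows 24-31 [p,q=11]: 01010101  (ones: 4)
Disagreements = 8+8+4+4 = 24

24
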